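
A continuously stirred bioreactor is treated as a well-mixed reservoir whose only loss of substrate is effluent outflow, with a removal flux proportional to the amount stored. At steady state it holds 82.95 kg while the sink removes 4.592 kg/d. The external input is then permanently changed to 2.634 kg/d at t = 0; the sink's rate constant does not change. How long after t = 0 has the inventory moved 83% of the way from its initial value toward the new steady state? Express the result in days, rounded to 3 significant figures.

τ = M₀/F₀ = 82.95/4.592 = 18.06 d.
The remaining gap fraction is e^(−t/τ); 83% covered ⇒ e^(−t/τ) = 0.170.
t = −τ ln(0.170) = 18.06 × 1.772 = 32.01 d.

32.0 d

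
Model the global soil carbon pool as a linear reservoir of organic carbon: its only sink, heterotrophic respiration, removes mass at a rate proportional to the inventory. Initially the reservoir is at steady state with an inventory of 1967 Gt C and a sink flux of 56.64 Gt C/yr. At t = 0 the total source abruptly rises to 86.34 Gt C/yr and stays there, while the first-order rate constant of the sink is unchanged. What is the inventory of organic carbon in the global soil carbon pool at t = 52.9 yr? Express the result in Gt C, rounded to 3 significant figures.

2770 Gt C

τ = M₀/F₀ = 1967/56.64 = 34.73 yr; rate constant k = 1/τ.
New steady state M_∞ = F₁/k = F₁·τ = 86.34 × 34.73 = 2998.4 Gt C.
M(t) = M_∞ + (M₀ − M_∞)·e^(−t/τ); t/τ = 52.9/34.73 = 1.523, so e^(−t/τ) = 0.2180.
M(t) = 2998.4 − 1031 × 0.2180 = 2773.6 Gt C.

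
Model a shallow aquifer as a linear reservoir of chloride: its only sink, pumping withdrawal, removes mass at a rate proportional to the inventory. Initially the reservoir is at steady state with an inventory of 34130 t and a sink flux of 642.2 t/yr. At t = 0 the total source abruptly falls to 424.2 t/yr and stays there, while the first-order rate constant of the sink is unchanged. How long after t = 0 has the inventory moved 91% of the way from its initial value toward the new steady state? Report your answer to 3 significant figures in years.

τ = M₀/F₀ = 34130/642.2 = 53.15 yr.
The remaining gap fraction is e^(−t/τ); 91% covered ⇒ e^(−t/τ) = 0.0900.
t = −τ ln(0.0900) = 53.15 × 2.408 = 128.0 yr.

128 yr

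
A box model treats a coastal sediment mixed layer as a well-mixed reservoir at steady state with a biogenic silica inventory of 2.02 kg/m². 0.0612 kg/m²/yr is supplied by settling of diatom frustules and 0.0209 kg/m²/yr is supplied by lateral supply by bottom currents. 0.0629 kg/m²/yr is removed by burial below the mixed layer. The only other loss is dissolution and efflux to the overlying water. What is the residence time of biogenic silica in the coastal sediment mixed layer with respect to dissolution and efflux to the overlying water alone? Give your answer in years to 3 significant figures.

At steady state ΣF_in = ΣF_out.
ΣF_in = 0.0612 + 0.0209 = 0.082100 kg/m²/yr.
Dissolution and efflux to the overlying water flux = ΣF_in − (0.0629) = 0.082100 − 0.06290 = 0.01920 kg/m²/yr.
τ = M / F = 2.02 / 0.01920 = 105.2 yr.

105 yr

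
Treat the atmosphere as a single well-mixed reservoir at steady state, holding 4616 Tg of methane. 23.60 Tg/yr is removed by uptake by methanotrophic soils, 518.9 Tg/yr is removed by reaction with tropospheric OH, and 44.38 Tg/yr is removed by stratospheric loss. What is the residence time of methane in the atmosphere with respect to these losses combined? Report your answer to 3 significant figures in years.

Total removal = 23.60 + 518.9 + 44.38 = 586.88 Tg/yr.
τ = M / ΣF_out = 4616 / 586.88 = 7.865 yr.

7.87 yr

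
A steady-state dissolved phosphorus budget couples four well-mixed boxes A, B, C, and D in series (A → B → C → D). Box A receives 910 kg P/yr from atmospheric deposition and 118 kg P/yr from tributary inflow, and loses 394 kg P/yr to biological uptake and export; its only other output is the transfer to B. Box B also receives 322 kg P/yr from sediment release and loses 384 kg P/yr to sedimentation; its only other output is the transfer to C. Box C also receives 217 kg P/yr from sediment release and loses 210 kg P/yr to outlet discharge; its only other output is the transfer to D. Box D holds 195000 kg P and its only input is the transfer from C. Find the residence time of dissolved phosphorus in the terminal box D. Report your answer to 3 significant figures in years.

Box A: F(A→B) = (910 + 118) − 394 = 634.00 kg P/yr.
Box B: F(B→C) = (634.00 + 322) − 384 = 572.00 kg P/yr.
Box C: F(C→D) = (572.00 + 217) − 210 = 579.00 kg P/yr.
Box D throughput = its input = 579.00 kg P/yr; τ = 195000 / 579.00 = 336.8 yr.

337 yr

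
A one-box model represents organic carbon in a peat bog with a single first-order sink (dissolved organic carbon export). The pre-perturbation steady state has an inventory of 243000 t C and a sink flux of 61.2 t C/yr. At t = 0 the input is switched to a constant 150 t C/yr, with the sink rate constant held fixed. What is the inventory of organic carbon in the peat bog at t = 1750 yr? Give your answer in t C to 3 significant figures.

369000 t C

τ = M₀/F₀ = 243000/61.2 = 3971 yr; rate constant k = 1/τ.
New steady state M_∞ = F₁/k = F₁·τ = 150 × 3971 = 595590 t C.
M(t) = M_∞ + (M₀ − M_∞)·e^(−t/τ); t/τ = 1750/3971 = 0.4407, so e^(−t/τ) = 0.6436.
M(t) = 595590 − 352600 × 0.6436 = 368680 t C.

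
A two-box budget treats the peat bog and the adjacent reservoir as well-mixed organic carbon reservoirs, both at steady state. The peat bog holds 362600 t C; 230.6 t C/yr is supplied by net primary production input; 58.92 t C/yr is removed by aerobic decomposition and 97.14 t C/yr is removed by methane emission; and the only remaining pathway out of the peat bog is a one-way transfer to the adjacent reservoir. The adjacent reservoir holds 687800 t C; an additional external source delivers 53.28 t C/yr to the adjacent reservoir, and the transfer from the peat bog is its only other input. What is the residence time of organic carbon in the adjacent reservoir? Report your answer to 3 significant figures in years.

5380 yr

Balance the peat bog: ΣF_in = 230.60 t C/yr.
Transfer to the adjacent reservoir = ΣF_in − (58.92 + 97.14) = 74.540 t C/yr.
Total input to the adjacent reservoir = 74.540 + 53.28 = 127.82 t C/yr; at steady state this equals its total output.
τ = M / F = 687800 / 127.82 = 5381 yr.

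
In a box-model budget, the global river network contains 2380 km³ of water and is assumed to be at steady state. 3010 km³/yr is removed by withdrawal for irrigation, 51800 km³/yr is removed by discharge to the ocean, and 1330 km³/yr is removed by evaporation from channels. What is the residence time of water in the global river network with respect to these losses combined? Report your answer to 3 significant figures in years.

Total removal = 3010 + 51800 + 1330 = 56140 km³/yr.
τ = M / ΣF_out = 2380 / 56140 = 0.04239 yr.

0.0424 yr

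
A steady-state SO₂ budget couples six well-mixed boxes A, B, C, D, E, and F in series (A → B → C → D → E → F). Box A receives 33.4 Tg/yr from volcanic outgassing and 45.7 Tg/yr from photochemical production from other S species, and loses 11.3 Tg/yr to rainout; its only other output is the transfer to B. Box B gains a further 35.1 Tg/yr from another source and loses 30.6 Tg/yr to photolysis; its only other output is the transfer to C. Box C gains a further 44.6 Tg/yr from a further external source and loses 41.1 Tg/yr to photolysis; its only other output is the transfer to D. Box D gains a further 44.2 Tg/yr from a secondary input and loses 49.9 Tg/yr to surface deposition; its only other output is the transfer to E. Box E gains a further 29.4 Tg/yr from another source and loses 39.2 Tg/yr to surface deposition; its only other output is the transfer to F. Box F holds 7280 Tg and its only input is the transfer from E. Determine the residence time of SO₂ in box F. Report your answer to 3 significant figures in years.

121 yr

Box A: F(A→B) = (33.4 + 45.7) − 11.3 = 67.800 Tg/yr.
Box B: F(B→C) = (67.800 + 35.1) − 30.6 = 72.300 Tg/yr.
Box C: F(C→D) = (72.300 + 44.6) − 41.1 = 75.800 Tg/yr.
Box D: F(D→E) = (75.800 + 44.2) − 49.9 = 70.100 Tg/yr.
Box E: F(E→F) = (70.100 + 29.4) − 39.2 = 60.300 Tg/yr.
Box F throughput = its input = 60.300 Tg/yr; τ = 7280 / 60.300 = 120.7 yr.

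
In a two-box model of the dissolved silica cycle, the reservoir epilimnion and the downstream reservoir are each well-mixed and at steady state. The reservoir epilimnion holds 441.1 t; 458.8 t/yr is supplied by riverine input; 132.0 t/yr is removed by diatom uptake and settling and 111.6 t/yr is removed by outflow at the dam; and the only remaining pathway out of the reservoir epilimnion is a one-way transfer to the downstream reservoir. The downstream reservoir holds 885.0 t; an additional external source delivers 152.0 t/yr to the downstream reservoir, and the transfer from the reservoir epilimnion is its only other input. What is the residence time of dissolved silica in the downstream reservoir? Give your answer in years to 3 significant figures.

2.41 yr

Balance the reservoir epilimnion: ΣF_in = 458.80 t/yr.
Transfer to the downstream reservoir = ΣF_in − (132.0 + 111.6) = 215.20 t/yr.
Total input to the downstream reservoir = 215.20 + 152.0 = 367.20 t/yr; at steady state this equals its total output.
τ = M / F = 885.0 / 367.20 = 2.410 yr.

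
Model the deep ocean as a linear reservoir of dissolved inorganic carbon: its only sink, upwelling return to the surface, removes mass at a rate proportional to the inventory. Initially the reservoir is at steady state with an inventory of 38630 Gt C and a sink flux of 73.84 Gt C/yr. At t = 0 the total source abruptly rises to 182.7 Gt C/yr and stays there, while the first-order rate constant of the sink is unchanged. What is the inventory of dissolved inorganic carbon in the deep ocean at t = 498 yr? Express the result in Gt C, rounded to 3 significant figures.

Residence time τ = M₀/F₀ = 523.2 yr. The eventual steady state is M_∞ = M₀·(F₁/F₀) = 38630 × 182.7/73.84 = 95581 Gt C.
The anomaly ΔM(t) = M(t) − M_∞ decays as ΔM₀·e^(−t/τ) with ΔM₀ = 38630 − 95581 = −56950 Gt C.
At t = 498 yr, e^(−t/τ) = e^(−0.9519) = 0.3860, so ΔM = −21980 Gt C and M = 95581 − 21980 = 73598 Gt C.

73600 Gt C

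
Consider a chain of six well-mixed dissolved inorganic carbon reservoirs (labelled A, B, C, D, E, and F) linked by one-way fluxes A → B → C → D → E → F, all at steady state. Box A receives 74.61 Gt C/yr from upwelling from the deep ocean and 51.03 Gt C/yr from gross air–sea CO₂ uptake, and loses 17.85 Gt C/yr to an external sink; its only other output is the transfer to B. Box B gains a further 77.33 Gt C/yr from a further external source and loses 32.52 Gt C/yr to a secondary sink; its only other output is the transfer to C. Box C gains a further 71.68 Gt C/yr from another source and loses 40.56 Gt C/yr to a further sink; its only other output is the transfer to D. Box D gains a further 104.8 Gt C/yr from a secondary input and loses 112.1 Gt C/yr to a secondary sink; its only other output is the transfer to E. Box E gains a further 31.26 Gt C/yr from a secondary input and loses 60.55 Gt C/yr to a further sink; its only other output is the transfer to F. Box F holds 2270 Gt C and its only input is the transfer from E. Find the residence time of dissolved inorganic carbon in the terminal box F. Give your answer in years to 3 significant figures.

15.4 yr

Box A: F(A→B) = (74.61 + 51.03) − 17.85 = 107.79 Gt C/yr.
Box B: F(B→C) = (107.79 + 77.33) − 32.52 = 152.60 Gt C/yr.
Box C: F(C→D) = (152.60 + 71.68) − 40.56 = 183.72 Gt C/yr.
Box D: F(D→E) = (183.72 + 104.8) − 112.1 = 176.42 Gt C/yr.
Box E: F(E→F) = (176.42 + 31.26) − 60.55 = 147.13 Gt C/yr.
Box F throughput = its input = 147.13 Gt C/yr; τ = 2270 / 147.13 = 15.43 yr.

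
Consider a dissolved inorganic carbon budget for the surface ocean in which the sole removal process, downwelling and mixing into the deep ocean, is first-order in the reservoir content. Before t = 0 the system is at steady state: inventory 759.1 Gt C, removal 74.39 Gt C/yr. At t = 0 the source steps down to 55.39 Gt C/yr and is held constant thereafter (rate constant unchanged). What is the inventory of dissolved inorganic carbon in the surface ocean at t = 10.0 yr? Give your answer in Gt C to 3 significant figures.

The sink rate constant is k = F₀/M₀ = 74.39/759.1 = 0.09800 yr⁻¹.
Solving dM/dt = F₁ − kM with M(0) = M₀ gives M(t) = F₁/k + (M₀ − F₁/k)·e^(−kt).
F₁/k = 55.39/0.09800 = 565.22 Gt C; kt = 0.09800 × 10.0 = 0.9800, e^(−kt) = 0.3753.
M(10.0) = 565.22 + (759.1 − 565.22) × 0.3753 = 565.22 + 72.77 = 637.99 Gt C.

638 Gt C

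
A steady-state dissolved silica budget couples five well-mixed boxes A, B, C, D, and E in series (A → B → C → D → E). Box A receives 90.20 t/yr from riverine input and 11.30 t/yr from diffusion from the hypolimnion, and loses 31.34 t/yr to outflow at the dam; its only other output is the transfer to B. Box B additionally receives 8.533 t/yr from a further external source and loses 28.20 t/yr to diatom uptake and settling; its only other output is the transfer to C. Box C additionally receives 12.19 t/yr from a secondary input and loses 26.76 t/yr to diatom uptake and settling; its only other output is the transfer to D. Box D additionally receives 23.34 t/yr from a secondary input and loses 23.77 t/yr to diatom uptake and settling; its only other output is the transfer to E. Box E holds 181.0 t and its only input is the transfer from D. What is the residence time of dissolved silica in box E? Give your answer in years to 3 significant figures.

5.10 yr

Box A: F(A→B) = (90.20 + 11.30) − 31.34 = 70.160 t/yr.
Box B: F(B→C) = (70.160 + 8.533) − 28.20 = 50.493 t/yr.
Box C: F(C→D) = (50.493 + 12.19) − 26.76 = 35.923 t/yr.
Box D: F(D→E) = (35.923 + 23.34) − 23.77 = 35.493 t/yr.
Box E throughput = its input = 35.493 t/yr; τ = 181.0 / 35.493 = 5.100 yr.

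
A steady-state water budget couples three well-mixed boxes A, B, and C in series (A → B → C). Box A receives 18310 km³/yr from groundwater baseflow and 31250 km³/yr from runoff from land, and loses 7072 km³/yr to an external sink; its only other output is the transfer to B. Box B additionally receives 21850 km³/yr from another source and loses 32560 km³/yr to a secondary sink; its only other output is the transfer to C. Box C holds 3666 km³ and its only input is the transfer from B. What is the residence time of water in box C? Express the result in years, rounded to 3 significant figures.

Box A: F(A→B) = (18310 + 31250) − 7072 = 42488 km³/yr.
Box B: F(B→C) = (42488 + 21850) − 32560 = 31778 km³/yr.
Box C throughput = its input = 31778 km³/yr; τ = 3666 / 31778 = 0.1154 yr.

0.115 yr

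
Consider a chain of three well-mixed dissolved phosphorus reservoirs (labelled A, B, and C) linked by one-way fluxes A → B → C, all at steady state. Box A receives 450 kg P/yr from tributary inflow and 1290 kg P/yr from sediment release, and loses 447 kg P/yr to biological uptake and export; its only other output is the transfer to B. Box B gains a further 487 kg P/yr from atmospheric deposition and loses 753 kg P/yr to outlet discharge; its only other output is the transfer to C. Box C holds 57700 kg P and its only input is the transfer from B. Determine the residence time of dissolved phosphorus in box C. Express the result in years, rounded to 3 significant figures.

56.2 yr

Box A: F(A→B) = (450 + 1290) − 447 = 1293.0 kg P/yr.
Box B: F(B→C) = (1293.0 + 487) − 753 = 1027.0 kg P/yr.
Box C throughput = its input = 1027.0 kg P/yr; τ = 57700 / 1027.0 = 56.18 yr.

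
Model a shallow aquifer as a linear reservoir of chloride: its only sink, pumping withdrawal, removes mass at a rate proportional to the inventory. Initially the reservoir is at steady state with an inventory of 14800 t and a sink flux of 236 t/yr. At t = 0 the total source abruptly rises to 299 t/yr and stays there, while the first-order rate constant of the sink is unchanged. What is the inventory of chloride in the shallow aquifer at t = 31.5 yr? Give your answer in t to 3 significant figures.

16400 t

Residence time τ = M₀/F₀ = 62.71 yr. The eventual steady state is M_∞ = M₀·(F₁/F₀) = 14800 × 299/236 = 18751 t.
The anomaly ΔM(t) = M(t) − M_∞ decays as ΔM₀·e^(−t/τ) with ΔM₀ = 14800 − 18751 = −3951 t.
At t = 31.5 yr, e^(−t/τ) = e^(−0.5023) = 0.6051, so ΔM = −2391 t and M = 18751 − 2391 = 16360 t.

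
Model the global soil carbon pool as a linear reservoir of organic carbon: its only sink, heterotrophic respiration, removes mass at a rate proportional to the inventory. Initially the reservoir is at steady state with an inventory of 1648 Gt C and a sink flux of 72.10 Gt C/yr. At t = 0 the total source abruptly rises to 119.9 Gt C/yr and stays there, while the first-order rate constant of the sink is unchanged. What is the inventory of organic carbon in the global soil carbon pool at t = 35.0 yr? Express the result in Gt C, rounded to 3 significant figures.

2500 Gt C

The sink rate constant is k = F₀/M₀ = 72.10/1648 = 0.04375 yr⁻¹.
Solving dM/dt = F₁ − kM with M(0) = M₀ gives M(t) = F₁/k + (M₀ − F₁/k)·e^(−kt).
F₁/k = 119.9/0.04375 = 2740.6 Gt C; kt = 0.04375 × 35.0 = 1.531, e^(−kt) = 0.2163.
M(35.0) = 2740.6 + (1648 − 2740.6) × 0.2163 = 2740.6 − 236.3 = 2504.3 Gt C.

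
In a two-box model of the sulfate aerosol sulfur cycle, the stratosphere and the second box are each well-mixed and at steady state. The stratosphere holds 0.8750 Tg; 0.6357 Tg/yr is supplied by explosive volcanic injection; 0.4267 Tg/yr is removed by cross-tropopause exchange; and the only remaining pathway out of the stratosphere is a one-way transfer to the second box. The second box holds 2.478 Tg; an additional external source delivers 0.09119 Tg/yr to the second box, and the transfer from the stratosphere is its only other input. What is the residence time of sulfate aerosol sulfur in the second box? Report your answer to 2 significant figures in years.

8.3 yr

Balance the stratosphere: ΣF_in = 0.63570 Tg/yr.
Transfer to the second box = ΣF_in − (0.4267) = 0.20900 Tg/yr.
Total input to the second box = 0.20900 + 0.09119 = 0.30019 Tg/yr; at steady state this equals its total output.
τ = M / F = 2.478 / 0.30019 = 8.255 yr.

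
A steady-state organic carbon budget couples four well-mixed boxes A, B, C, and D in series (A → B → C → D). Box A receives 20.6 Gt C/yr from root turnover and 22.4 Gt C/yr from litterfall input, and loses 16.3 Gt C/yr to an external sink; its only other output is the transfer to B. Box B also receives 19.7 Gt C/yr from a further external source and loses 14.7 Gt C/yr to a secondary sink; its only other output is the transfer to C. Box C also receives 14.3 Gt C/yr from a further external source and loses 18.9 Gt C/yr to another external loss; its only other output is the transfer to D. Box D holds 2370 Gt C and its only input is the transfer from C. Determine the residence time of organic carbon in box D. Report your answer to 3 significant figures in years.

87.5 yr

Box A: F(A→B) = (20.6 + 22.4) − 16.3 = 26.700 Gt C/yr.
Box B: F(B→C) = (26.700 + 19.7) − 14.7 = 31.700 Gt C/yr.
Box C: F(C→D) = (31.700 + 14.3) − 18.9 = 27.100 Gt C/yr.
Box D throughput = its input = 27.100 Gt C/yr; τ = 2370 / 27.100 = 87.45 yr.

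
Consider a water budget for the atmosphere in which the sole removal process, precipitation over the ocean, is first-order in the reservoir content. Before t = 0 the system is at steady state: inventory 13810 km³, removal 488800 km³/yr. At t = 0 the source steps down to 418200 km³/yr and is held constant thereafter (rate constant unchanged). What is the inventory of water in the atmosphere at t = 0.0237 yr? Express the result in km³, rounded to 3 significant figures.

τ = M₀/F₀ = 13810/488800 = 0.02825 yr; rate constant k = 1/τ.
New steady state M_∞ = F₁/k = F₁·τ = 418200 × 0.02825 = 11815 km³.
M(t) = M_∞ + (M₀ − M_∞)·e^(−t/τ); t/τ = 0.0237/0.02825 = 0.8389, so e^(−t/τ) = 0.4322.
M(t) = 11815 + 1995 × 0.4322 = 12677 km³.

12700 km³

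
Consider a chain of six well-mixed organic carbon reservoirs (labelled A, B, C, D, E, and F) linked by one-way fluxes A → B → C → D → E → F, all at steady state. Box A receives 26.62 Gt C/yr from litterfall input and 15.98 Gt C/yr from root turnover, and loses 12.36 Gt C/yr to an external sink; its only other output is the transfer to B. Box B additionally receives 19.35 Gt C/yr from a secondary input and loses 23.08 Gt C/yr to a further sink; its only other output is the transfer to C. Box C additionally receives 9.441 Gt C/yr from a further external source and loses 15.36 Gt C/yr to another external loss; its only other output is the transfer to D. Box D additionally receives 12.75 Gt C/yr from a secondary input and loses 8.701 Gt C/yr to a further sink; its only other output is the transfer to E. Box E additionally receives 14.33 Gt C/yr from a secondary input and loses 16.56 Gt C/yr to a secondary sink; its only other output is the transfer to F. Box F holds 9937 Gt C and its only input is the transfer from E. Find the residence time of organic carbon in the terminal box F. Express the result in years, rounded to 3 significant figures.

443 yr

Box A: F(A→B) = (26.62 + 15.98) − 12.36 = 30.240 Gt C/yr.
Box B: F(B→C) = (30.240 + 19.35) − 23.08 = 26.510 Gt C/yr.
Box C: F(C→D) = (26.510 + 9.441) − 15.36 = 20.591 Gt C/yr.
Box D: F(D→E) = (20.591 + 12.75) − 8.701 = 24.640 Gt C/yr.
Box E: F(E→F) = (24.640 + 14.33) − 16.56 = 22.410 Gt C/yr.
Box F throughput = its input = 22.410 Gt C/yr; τ = 9937 / 22.410 = 443.4 yr.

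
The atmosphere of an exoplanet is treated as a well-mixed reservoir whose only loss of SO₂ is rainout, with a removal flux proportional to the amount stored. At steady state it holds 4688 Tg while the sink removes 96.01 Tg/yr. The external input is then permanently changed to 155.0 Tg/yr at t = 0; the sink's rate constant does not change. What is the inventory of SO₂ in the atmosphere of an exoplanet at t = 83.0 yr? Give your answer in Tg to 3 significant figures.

7040 Tg

The sink rate constant is k = F₀/M₀ = 96.01/4688 = 0.02048 yr⁻¹.
Solving dM/dt = F₁ − kM with M(0) = M₀ gives M(t) = F₁/k + (M₀ − F₁/k)·e^(−kt).
F₁/k = 155.0/0.02048 = 7568.4 Tg; kt = 0.02048 × 83.0 = 1.700, e^(−kt) = 0.1827.
M(83.0) = 7568.4 + (4688 − 7568.4) × 0.1827 = 7568.4 − 526.3 = 7042.1 Tg.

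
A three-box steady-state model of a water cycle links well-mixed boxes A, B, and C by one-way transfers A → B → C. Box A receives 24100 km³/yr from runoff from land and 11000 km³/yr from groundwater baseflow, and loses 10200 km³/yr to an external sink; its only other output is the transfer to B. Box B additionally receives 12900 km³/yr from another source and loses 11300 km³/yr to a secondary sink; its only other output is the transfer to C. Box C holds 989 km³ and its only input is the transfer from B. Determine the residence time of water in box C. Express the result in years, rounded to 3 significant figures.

0.0373 yr

Box A: F(A→B) = (24100 + 11000) − 10200 = 24900 km³/yr.
Box B: F(B→C) = (24900 + 12900) − 11300 = 26500 km³/yr.
Box C throughput = its input = 26500 km³/yr; τ = 989 / 26500 = 0.03732 yr.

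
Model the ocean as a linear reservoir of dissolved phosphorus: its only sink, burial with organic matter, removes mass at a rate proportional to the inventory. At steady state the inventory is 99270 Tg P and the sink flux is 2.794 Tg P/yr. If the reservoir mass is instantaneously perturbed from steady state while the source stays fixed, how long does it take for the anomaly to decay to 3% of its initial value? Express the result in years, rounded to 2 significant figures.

For a linear reservoir the anomaly decays as exp(−t/τ) with τ = M/F = 99270/2.794 = 35530 yr.
exp(−t/τ) = 0.03 ⇒ t = −τ ln(0.03) = 35530 × 3.507 = 124600 yr.

120000 yr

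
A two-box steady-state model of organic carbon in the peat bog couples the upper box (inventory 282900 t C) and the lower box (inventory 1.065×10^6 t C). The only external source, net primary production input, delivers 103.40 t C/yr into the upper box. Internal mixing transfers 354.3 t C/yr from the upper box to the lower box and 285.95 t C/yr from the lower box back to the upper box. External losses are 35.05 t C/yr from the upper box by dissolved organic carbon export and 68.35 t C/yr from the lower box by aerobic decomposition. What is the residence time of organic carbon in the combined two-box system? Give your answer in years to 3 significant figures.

For the system as a whole, the A↔B exchange is internal and contributes nothing to the throughput; only the external sinks remove mass.
M_total = 282900 + 1.065×10^6 = 1.3479×10^6 t C.
ΣF_external_out = 35.05 + 68.35 = 103.40 t C/yr.
τ = M_total / ΣF_ext = 1.3479×10^6 / 103.40 = 13040 yr.

13000 yr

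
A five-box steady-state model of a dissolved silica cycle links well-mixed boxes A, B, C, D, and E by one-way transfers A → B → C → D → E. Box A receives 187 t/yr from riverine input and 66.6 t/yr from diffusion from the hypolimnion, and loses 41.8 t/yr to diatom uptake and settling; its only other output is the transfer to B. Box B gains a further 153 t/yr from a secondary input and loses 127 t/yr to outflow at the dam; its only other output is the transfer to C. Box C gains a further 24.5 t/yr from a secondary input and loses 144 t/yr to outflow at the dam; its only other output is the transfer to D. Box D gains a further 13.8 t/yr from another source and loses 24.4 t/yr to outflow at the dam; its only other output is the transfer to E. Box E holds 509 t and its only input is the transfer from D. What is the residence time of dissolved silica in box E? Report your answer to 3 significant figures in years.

4.73 yr

Box A: F(A→B) = (187 + 66.6) − 41.8 = 211.80 t/yr.
Box B: F(B→C) = (211.80 + 153) − 127 = 237.80 t/yr.
Box C: F(C→D) = (237.80 + 24.5) − 144 = 118.30 t/yr.
Box D: F(D→E) = (118.30 + 13.8) − 24.4 = 107.70 t/yr.
Box E throughput = its input = 107.70 t/yr; τ = 509 / 107.70 = 4.726 yr.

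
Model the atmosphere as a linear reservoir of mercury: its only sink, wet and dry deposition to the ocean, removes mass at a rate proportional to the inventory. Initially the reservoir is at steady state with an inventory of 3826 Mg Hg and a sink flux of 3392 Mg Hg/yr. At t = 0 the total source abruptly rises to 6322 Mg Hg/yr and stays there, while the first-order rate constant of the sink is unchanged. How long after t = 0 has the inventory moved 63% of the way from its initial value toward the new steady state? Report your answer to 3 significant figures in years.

1.12 yr

τ = M₀/F₀ = 3826/3392 = 1.128 yr.
The remaining gap fraction is e^(−t/τ); 63% covered ⇒ e^(−t/τ) = 0.370.
t = −τ ln(0.370) = 1.128 × 0.9943 = 1.121 yr.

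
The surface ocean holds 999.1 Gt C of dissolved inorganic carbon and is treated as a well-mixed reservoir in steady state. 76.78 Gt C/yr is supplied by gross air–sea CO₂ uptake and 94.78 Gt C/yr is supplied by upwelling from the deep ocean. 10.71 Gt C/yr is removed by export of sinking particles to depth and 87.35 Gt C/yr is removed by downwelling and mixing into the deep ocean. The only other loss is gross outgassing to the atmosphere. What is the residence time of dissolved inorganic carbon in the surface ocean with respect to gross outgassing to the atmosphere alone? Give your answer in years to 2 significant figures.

At steady state ΣF_in = ΣF_out.
ΣF_in = 76.78 + 94.78 = 171.56 Gt C/yr.
Gross outgassing to the atmosphere flux = ΣF_in − (10.71 + 87.35) = 171.56 − 98.06 = 73.50 Gt C/yr.
τ = M / F = 999.1 / 73.50 = 13.59 yr.

14 yr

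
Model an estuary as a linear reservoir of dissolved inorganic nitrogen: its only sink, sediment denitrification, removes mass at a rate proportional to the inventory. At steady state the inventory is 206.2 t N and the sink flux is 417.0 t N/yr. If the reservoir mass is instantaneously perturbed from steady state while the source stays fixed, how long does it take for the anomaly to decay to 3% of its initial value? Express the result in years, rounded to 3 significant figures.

For a linear reservoir the anomaly decays as exp(−t/τ) with τ = M/F = 206.2/417.0 = 0.4945 yr.
exp(−t/τ) = 0.03 ⇒ t = −τ ln(0.03) = 0.4945 × 3.507 = 1.734 yr.

1.73 yr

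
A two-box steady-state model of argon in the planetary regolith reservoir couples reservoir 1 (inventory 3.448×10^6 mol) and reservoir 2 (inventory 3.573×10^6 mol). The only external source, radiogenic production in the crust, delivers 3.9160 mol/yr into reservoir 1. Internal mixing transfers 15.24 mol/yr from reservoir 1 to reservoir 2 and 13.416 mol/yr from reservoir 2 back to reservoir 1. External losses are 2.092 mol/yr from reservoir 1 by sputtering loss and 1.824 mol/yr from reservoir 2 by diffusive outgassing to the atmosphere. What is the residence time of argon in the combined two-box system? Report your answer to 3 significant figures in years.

1.79×10^6 yr

For the system as a whole, the A↔B exchange is internal and contributes nothing to the throughput; only the external sinks remove mass.
M_total = 3.448×10^6 + 3.573×10^6 = 7.0210×10^6 mol.
ΣF_external_out = 2.092 + 1.824 = 3.9160 mol/yr.
τ = M_total / ΣF_ext = 7.0210×10^6 / 3.9160 = 1.793×10^6 yr.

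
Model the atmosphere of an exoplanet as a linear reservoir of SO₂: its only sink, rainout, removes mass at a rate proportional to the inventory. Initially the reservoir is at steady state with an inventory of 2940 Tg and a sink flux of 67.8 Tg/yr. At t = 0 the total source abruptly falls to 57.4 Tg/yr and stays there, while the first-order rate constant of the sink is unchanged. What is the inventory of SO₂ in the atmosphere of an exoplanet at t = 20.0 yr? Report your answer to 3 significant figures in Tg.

2770 Tg

Residence time τ = M₀/F₀ = 43.36 yr. The eventual steady state is M_∞ = M₀·(F₁/F₀) = 2940 × 57.4/67.8 = 2489.0 Tg.
The anomaly ΔM(t) = M(t) − M_∞ decays as ΔM₀·e^(−t/τ) with ΔM₀ = 2940 − 2489.0 = 451.0 Tg.
At t = 20.0 yr, e^(−t/τ) = e^(−0.4612) = 0.6305, so ΔM = 284.3 Tg and M = 2489.0 + 284.3 = 2773.4 Tg.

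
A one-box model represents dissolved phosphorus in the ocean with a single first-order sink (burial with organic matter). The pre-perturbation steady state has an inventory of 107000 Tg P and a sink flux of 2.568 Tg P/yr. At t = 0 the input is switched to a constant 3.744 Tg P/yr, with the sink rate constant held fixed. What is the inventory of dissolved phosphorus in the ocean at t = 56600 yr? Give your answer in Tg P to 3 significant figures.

The sink rate constant is k = F₀/M₀ = 2.568/107000 = 2.400×10^-5 yr⁻¹.
Solving dM/dt = F₁ − kM with M(0) = M₀ gives M(t) = F₁/k + (M₀ − F₁/k)·e^(−kt).
F₁/k = 3.744/2.400×10^-5 = 156000 Tg P; kt = 2.400×10^-5 × 56600 = 1.358, e^(−kt) = 0.2571.
M(56600) = 156000 + (107000 − 156000) × 0.2571 = 156000 − 12600 = 143400 Tg P.

143000 Tg P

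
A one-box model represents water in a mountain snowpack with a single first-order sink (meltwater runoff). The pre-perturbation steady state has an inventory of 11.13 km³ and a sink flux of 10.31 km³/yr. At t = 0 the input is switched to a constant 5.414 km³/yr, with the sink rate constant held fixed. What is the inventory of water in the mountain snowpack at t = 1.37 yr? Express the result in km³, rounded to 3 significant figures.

7.33 km³

Residence time τ = M₀/F₀ = 1.080 yr. The eventual steady state is M_∞ = M₀·(F₁/F₀) = 11.13 × 5.414/10.31 = 5.8446 km³.
The anomaly ΔM(t) = M(t) − M_∞ decays as ΔM₀·e^(−t/τ) with ΔM₀ = 11.13 − 5.8446 = 5.285 km³.
At t = 1.37 yr, e^(−t/τ) = e^(−1.269) = 0.2811, so ΔM = 1.486 km³ and M = 5.8446 + 1.486 = 7.3303 km³.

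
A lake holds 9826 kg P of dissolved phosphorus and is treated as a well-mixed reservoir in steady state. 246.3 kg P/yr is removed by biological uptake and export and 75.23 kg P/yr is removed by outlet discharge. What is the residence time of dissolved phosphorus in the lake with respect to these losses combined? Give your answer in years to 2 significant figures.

31 yr

Total removal = 246.3 + 75.23 = 321.53 kg P/yr.
τ = M / ΣF_out = 9826 / 321.53 = 30.56 yr.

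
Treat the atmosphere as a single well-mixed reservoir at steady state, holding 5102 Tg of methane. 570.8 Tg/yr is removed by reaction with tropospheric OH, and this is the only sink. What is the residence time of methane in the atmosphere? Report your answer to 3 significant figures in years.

8.94 yr

τ = M / F = 5102 / 570.8 = 8.938 yr.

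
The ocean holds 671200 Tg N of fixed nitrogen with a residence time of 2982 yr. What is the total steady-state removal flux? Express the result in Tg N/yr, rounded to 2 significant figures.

230 Tg N/yr

F = M / τ = 671200 / 2982 = 225.1 Tg N/yr.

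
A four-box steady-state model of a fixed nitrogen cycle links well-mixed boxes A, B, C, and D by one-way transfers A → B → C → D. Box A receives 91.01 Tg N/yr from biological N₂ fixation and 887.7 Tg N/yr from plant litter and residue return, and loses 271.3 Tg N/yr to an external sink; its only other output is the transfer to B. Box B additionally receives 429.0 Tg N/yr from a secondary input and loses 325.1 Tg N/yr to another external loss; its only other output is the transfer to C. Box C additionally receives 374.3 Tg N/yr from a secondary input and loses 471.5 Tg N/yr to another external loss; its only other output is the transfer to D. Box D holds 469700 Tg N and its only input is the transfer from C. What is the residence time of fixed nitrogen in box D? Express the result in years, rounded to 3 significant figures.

Box A: F(A→B) = (91.01 + 887.7) − 271.3 = 707.41 Tg N/yr.
Box B: F(B→C) = (707.41 + 429.0) − 325.1 = 811.31 Tg N/yr.
Box C: F(C→D) = (811.31 + 374.3) − 471.5 = 714.11 Tg N/yr.
Box D throughput = its input = 714.11 Tg N/yr; τ = 469700 / 714.11 = 657.7 yr.

658 yr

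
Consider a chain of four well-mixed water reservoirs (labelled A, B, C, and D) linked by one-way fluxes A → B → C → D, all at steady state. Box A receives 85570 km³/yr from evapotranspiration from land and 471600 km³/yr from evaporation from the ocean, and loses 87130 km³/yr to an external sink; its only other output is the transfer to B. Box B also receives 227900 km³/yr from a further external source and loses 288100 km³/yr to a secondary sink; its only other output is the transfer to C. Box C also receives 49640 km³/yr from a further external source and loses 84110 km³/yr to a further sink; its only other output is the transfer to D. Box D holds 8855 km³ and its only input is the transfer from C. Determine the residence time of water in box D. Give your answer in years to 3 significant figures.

Box A: F(A→B) = (85570 + 471600) − 87130 = 470040 km³/yr.
Box B: F(B→C) = (470040 + 227900) − 288100 = 409840 km³/yr.
Box C: F(C→D) = (409840 + 49640) − 84110 = 375370 km³/yr.
Box D throughput = its input = 375370 km³/yr; τ = 8855 / 375370 = 0.02359 yr.

0.0236 yr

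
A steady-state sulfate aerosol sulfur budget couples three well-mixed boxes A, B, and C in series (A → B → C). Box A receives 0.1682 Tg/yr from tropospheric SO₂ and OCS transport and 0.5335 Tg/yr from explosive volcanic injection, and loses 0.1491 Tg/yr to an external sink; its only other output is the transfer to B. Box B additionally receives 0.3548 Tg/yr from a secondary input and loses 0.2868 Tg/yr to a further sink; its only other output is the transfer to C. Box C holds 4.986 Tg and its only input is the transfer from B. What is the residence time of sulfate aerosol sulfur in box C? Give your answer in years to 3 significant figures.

Box A: F(A→B) = (0.1682 + 0.5335) − 0.1491 = 0.55260 Tg/yr.
Box B: F(B→C) = (0.55260 + 0.3548) − 0.2868 = 0.62060 Tg/yr.
Box C throughput = its input = 0.62060 Tg/yr; τ = 4.986 / 0.62060 = 8.034 yr.

8.03 yr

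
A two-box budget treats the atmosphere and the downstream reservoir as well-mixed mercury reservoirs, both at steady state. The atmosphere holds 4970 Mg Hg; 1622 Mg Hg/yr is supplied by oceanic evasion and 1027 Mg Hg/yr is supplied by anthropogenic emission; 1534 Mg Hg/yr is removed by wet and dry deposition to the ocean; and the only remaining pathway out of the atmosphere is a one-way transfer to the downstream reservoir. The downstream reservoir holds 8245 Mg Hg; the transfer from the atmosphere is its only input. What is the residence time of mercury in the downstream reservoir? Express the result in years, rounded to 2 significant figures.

Balance the atmosphere: ΣF_in = 1622 + 1027 = 2649.0 Mg Hg/yr.
Transfer to the downstream reservoir = ΣF_in − (1534) = 1115.0 Mg Hg/yr.
At steady state the output of the downstream reservoir equals its input, 1115.0 Mg Hg/yr.
τ = M / F = 8245 / 1115.0 = 7.395 yr.

7.4 yr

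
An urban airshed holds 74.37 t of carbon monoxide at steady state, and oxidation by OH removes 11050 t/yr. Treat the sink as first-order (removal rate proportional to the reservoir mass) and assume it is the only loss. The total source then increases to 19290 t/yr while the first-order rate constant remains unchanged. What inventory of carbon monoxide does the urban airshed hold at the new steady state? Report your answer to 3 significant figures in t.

130 t

Rate constant k = F/M = 11050 / 74.37 = 148.6 yr⁻¹.
At the new steady state, source = k·M_new ⇒ M_new = 19290 / 148.6 = 129.8 t.
(Equivalently M_new = M × F_new/F_old = 74.37 × 19290/11050.)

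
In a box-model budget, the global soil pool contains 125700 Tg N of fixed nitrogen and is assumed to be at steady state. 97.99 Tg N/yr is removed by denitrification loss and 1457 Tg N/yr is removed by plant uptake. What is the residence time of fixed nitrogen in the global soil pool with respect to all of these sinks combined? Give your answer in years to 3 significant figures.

Total removal flux = 97.99 + 1457 = 1555.0 Tg N/yr.
τ = M / ΣF_out = 125700 / 1555.0 = 80.84 yr.

80.8 yr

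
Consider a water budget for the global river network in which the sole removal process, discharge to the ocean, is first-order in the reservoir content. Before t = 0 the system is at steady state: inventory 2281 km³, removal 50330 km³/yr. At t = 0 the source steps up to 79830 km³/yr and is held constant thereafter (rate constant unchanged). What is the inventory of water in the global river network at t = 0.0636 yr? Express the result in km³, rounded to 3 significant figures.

τ = M₀/F₀ = 2281/50330 = 0.04532 yr; rate constant k = 1/τ.
New steady state M_∞ = F₁/k = F₁·τ = 79830 × 0.04532 = 3618.0 km³.
M(t) = M_∞ + (M₀ − M_∞)·e^(−t/τ); t/τ = 0.0636/0.04532 = 1.403, so e^(−t/τ) = 0.2458.
M(t) = 3618.0 − 1337 × 0.2458 = 3289.4 km³.

3290 km³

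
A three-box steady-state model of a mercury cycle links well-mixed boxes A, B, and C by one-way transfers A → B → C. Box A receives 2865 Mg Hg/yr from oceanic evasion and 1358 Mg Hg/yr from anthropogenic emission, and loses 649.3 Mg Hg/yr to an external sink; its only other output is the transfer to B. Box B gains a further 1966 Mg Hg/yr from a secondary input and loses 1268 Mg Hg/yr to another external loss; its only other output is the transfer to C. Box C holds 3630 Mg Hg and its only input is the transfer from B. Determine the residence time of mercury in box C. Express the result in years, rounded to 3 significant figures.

0.850 yr

Box A: F(A→B) = (2865 + 1358) − 649.3 = 3573.7 Mg Hg/yr.
Box B: F(B→C) = (3573.7 + 1966) − 1268 = 4271.7 Mg Hg/yr.
Box C throughput = its input = 4271.7 Mg Hg/yr; τ = 3630 / 4271.7 = 0.8498 yr.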